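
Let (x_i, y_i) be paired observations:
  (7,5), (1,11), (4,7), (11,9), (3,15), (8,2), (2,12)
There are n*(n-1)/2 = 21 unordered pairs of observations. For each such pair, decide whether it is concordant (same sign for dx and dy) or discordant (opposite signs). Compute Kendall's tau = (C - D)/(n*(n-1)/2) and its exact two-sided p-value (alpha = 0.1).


Step 1: Enumerate the 21 unordered pairs (i,j) with i<j and classify each by sign(x_j-x_i) * sign(y_j-y_i).
  (1,2):dx=-6,dy=+6->D; (1,3):dx=-3,dy=+2->D; (1,4):dx=+4,dy=+4->C; (1,5):dx=-4,dy=+10->D
  (1,6):dx=+1,dy=-3->D; (1,7):dx=-5,dy=+7->D; (2,3):dx=+3,dy=-4->D; (2,4):dx=+10,dy=-2->D
  (2,5):dx=+2,dy=+4->C; (2,6):dx=+7,dy=-9->D; (2,7):dx=+1,dy=+1->C; (3,4):dx=+7,dy=+2->C
  (3,5):dx=-1,dy=+8->D; (3,6):dx=+4,dy=-5->D; (3,7):dx=-2,dy=+5->D; (4,5):dx=-8,dy=+6->D
  (4,6):dx=-3,dy=-7->C; (4,7):dx=-9,dy=+3->D; (5,6):dx=+5,dy=-13->D; (5,7):dx=-1,dy=-3->C
  (6,7):dx=-6,dy=+10->D
Step 2: C = 6, D = 15, total pairs = 21.
Step 3: tau = (C - D)/(n(n-1)/2) = (6 - 15)/21 = -0.428571.
Step 4: Exact two-sided p-value (enumerate n! = 5040 permutations of y under H0): p = 0.238889.
Step 5: alpha = 0.1. fail to reject H0.

tau_b = -0.4286 (C=6, D=15), p = 0.238889, fail to reject H0.


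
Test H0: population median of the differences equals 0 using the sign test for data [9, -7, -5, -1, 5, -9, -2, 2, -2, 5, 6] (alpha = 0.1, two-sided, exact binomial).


Step 1: Discard zero differences. Original n = 11; n_eff = number of nonzero differences = 11.
Nonzero differences (with sign): +9, -7, -5, -1, +5, -9, -2, +2, -2, +5, +6
Step 2: Count signs: positive = 5, negative = 6.
Step 3: Under H0: P(positive) = 0.5, so the number of positives S ~ Bin(11, 0.5).
Step 4: Two-sided exact p-value = sum of Bin(11,0.5) probabilities at or below the observed probability = 1.000000.
Step 5: alpha = 0.1. fail to reject H0.

n_eff = 11, pos = 5, neg = 6, p = 1.000000, fail to reject H0.


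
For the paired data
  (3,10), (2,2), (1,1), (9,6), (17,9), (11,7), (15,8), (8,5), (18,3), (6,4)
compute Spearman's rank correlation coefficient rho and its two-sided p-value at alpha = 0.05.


Step 1: Rank x and y separately (midranks; no ties here).
rank(x): 3->3, 2->2, 1->1, 9->6, 17->9, 11->7, 15->8, 8->5, 18->10, 6->4
rank(y): 10->10, 2->2, 1->1, 6->6, 9->9, 7->7, 8->8, 5->5, 3->3, 4->4
Step 2: d_i = R_x(i) - R_y(i); compute d_i^2.
  (3-10)^2=49, (2-2)^2=0, (1-1)^2=0, (6-6)^2=0, (9-9)^2=0, (7-7)^2=0, (8-8)^2=0, (5-5)^2=0, (10-3)^2=49, (4-4)^2=0
sum(d^2) = 98.
Step 3: rho = 1 - 6*98 / (10*(10^2 - 1)) = 1 - 588/990 = 0.406061.
Step 4: Under H0, t = rho * sqrt((n-2)/(1-rho^2)) = 1.2568 ~ t(8).
Step 5: Two-sided p-value from the t-distribution with 8 df = 0.244282.
Step 6: alpha = 0.05. fail to reject H0.

rho = 0.4061, p = 0.244282, fail to reject H0 at alpha = 0.05.


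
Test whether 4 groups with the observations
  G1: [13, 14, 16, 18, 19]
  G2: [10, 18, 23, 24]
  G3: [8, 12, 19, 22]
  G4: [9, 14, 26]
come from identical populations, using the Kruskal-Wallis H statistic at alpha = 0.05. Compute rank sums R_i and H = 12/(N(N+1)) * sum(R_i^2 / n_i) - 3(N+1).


Step 1: Combine all N = 16 observations and assign midranks.
sorted (value, group, rank): (8,G3,1), (9,G4,2), (10,G2,3), (12,G3,4), (13,G1,5), (14,G1,6.5), (14,G4,6.5), (16,G1,8), (18,G1,9.5), (18,G2,9.5), (19,G1,11.5), (19,G3,11.5), (22,G3,13), (23,G2,14), (24,G2,15), (26,G4,16)
Step 2: Sum ranks within each group.
R_1 = 40.5 (n_1 = 5)
R_2 = 41.5 (n_2 = 4)
R_3 = 29.5 (n_3 = 4)
R_4 = 24.5 (n_4 = 3)
Step 3: H = 12/(N(N+1)) * sum(R_i^2/n_i) - 3(N+1)
     = 12/(16*17) * (40.5^2/5 + 41.5^2/4 + 29.5^2/4 + 24.5^2/3) - 3*17
     = 0.044118 * 1176.26 - 51
     = 0.893750.
Step 4: Ties present; correction factor C = 1 - 18/(16^3 - 16) = 0.995588. Corrected H = 0.893750 / 0.995588 = 0.897710.
Step 5: Under H0, H ~ chi^2(3); p-value = 0.825980.
Step 6: alpha = 0.05. fail to reject H0.

H = 0.8977, df = 3, p = 0.825980, fail to reject H0.


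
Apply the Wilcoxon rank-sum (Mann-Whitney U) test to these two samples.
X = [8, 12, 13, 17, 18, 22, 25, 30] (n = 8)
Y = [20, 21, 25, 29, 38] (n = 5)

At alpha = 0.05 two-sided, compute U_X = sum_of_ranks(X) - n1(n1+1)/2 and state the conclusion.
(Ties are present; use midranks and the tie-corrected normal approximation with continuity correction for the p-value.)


Step 1: Combine and sort all 13 observations; assign midranks.
sorted (value, group): (8,X), (12,X), (13,X), (17,X), (18,X), (20,Y), (21,Y), (22,X), (25,X), (25,Y), (29,Y), (30,X), (38,Y)
ranks: 8->1, 12->2, 13->3, 17->4, 18->5, 20->6, 21->7, 22->8, 25->9.5, 25->9.5, 29->11, 30->12, 38->13
Step 2: Rank sum for X: R1 = 1 + 2 + 3 + 4 + 5 + 8 + 9.5 + 12 = 44.5.
Step 3: U_X = R1 - n1(n1+1)/2 = 44.5 - 8*9/2 = 44.5 - 36 = 8.5.
       U_Y = n1*n2 - U_X = 40 - 8.5 = 31.5.
Step 4: Ties are present, so use the tie-corrected normal approximation (with continuity correction) for the p-value.
Step 5: p-value = 0.106864; compare to alpha = 0.05. fail to reject H0.

U_X = 8.5, p = 0.106864, fail to reject H0 at alpha = 0.05.


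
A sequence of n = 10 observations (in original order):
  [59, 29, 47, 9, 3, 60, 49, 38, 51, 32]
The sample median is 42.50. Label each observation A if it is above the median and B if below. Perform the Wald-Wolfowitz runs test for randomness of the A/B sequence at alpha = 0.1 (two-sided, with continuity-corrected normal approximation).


Step 1: Compute median = 42.50; label A = above, B = below.
Labels in order: ABABBAABAB  (n_A = 5, n_B = 5)
Step 2: Count runs R = 8.
Step 3: Under H0 (random ordering), E[R] = 2*n_A*n_B/(n_A+n_B) + 1 = 2*5*5/10 + 1 = 6.0000.
        Var[R] = 2*n_A*n_B*(2*n_A*n_B - n_A - n_B) / ((n_A+n_B)^2 * (n_A+n_B-1)) = 2000/900 = 2.2222.
        SD[R] = 1.4907.
Step 4: Continuity-corrected z = (R - 0.5 - E[R]) / SD[R] = (8 - 0.5 - 6.0000) / 1.4907 = 1.0062.
Step 5: Two-sided p-value via normal approximation = 2*(1 - Phi(|z|)) = 0.314305.
Step 6: alpha = 0.1. fail to reject H0.

R = 8, z = 1.0062, p = 0.314305, fail to reject H0.


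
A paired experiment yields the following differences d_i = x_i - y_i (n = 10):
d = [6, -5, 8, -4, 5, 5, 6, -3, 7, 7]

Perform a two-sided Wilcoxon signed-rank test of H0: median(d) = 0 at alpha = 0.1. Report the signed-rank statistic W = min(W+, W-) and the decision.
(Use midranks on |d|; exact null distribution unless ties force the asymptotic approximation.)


Step 1: Drop any zero differences (none here) and take |d_i|.
|d| = [6, 5, 8, 4, 5, 5, 6, 3, 7, 7]
Step 2: Midrank |d_i| (ties get averaged ranks).
ranks: |6|->6.5, |5|->4, |8|->10, |4|->2, |5|->4, |5|->4, |6|->6.5, |3|->1, |7|->8.5, |7|->8.5
Step 3: Attach original signs; sum ranks with positive sign and with negative sign.
W+ = 6.5 + 10 + 4 + 4 + 6.5 + 8.5 + 8.5 = 48
W- = 4 + 2 + 1 = 7
(Check: W+ + W- = 55 should equal n(n+1)/2 = 55.)
Step 4: Test statistic W = min(W+, W-) = 7.
Step 5: Ties in |d|, so use the tie-corrected normal approximation.
        E[W] = n(n+1)/4 = 10*11/4 = 27.5.
        Tie groups: |d|=5 (t=3), |d|=6 (t=2), |d|=7 (t=2); sum(t^3 - t) = 36.
        Var[W] = n(n+1)(2n+1)/24 - sum(t^3-t)/48 = 2310/24 - 36/48 = 95.5.
        z = (W - E[W]) / sqrt(Var[W]) = (7 - 27.5) / 9.7724 = -2.0977.
        Two-sided p = 2*Phi(z) = 0.035928.
Step 6: alpha = 0.1. reject H0.

W+ = 48, W- = 7, W = min = 7, p = 0.035928, reject H0.


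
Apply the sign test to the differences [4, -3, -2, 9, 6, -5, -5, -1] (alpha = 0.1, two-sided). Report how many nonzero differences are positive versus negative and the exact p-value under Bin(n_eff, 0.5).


Step 1: Discard zero differences. Original n = 8; n_eff = number of nonzero differences = 8.
Nonzero differences (with sign): +4, -3, -2, +9, +6, -5, -5, -1
Step 2: Count signs: positive = 3, negative = 5.
Step 3: Under H0: P(positive) = 0.5, so the number of positives S ~ Bin(8, 0.5).
Step 4: Two-sided exact p-value = sum of Bin(8,0.5) probabilities at or below the observed probability = 0.726562.
Step 5: alpha = 0.1. fail to reject H0.

n_eff = 8, pos = 3, neg = 5, p = 0.726562, fail to reject H0.


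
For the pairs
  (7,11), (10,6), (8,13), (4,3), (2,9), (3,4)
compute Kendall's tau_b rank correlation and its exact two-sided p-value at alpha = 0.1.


Step 1: Enumerate the 15 unordered pairs (i,j) with i<j and classify each by sign(x_j-x_i) * sign(y_j-y_i).
  (1,2):dx=+3,dy=-5->D; (1,3):dx=+1,dy=+2->C; (1,4):dx=-3,dy=-8->C; (1,5):dx=-5,dy=-2->C
  (1,6):dx=-4,dy=-7->C; (2,3):dx=-2,dy=+7->D; (2,4):dx=-6,dy=-3->C; (2,5):dx=-8,dy=+3->D
  (2,6):dx=-7,dy=-2->C; (3,4):dx=-4,dy=-10->C; (3,5):dx=-6,dy=-4->C; (3,6):dx=-5,dy=-9->C
  (4,5):dx=-2,dy=+6->D; (4,6):dx=-1,dy=+1->D; (5,6):dx=+1,dy=-5->D
Step 2: C = 9, D = 6, total pairs = 15.
Step 3: tau = (C - D)/(n(n-1)/2) = (9 - 6)/15 = 0.200000.
Step 4: Exact two-sided p-value (enumerate n! = 720 permutations of y under H0): p = 0.719444.
Step 5: alpha = 0.1. fail to reject H0.

tau_b = 0.2000 (C=9, D=6), p = 0.719444, fail to reject H0.


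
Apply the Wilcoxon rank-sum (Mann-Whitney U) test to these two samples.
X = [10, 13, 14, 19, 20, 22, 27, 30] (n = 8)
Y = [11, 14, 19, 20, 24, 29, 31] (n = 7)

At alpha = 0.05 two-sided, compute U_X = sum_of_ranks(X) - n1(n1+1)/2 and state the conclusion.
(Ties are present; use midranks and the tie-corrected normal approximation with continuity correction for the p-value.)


Step 1: Combine and sort all 15 observations; assign midranks.
sorted (value, group): (10,X), (11,Y), (13,X), (14,X), (14,Y), (19,X), (19,Y), (20,X), (20,Y), (22,X), (24,Y), (27,X), (29,Y), (30,X), (31,Y)
ranks: 10->1, 11->2, 13->3, 14->4.5, 14->4.5, 19->6.5, 19->6.5, 20->8.5, 20->8.5, 22->10, 24->11, 27->12, 29->13, 30->14, 31->15
Step 2: Rank sum for X: R1 = 1 + 3 + 4.5 + 6.5 + 8.5 + 10 + 12 + 14 = 59.5.
Step 3: U_X = R1 - n1(n1+1)/2 = 59.5 - 8*9/2 = 59.5 - 36 = 23.5.
       U_Y = n1*n2 - U_X = 56 - 23.5 = 32.5.
Step 4: Ties are present, so use the tie-corrected normal approximation (with continuity correction) for the p-value.
Step 5: p-value = 0.642537; compare to alpha = 0.05. fail to reject H0.

U_X = 23.5, p = 0.642537, fail to reject H0 at alpha = 0.05.


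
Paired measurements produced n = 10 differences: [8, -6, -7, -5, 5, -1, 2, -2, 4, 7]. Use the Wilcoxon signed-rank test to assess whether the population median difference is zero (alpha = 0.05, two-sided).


Step 1: Drop any zero differences (none here) and take |d_i|.
|d| = [8, 6, 7, 5, 5, 1, 2, 2, 4, 7]
Step 2: Midrank |d_i| (ties get averaged ranks).
ranks: |8|->10, |6|->7, |7|->8.5, |5|->5.5, |5|->5.5, |1|->1, |2|->2.5, |2|->2.5, |4|->4, |7|->8.5
Step 3: Attach original signs; sum ranks with positive sign and with negative sign.
W+ = 10 + 5.5 + 2.5 + 4 + 8.5 = 30.5
W- = 7 + 8.5 + 5.5 + 1 + 2.5 = 24.5
(Check: W+ + W- = 55 should equal n(n+1)/2 = 55.)
Step 4: Test statistic W = min(W+, W-) = 24.5.
Step 5: Ties in |d|, so use the tie-corrected normal approximation.
        E[W] = n(n+1)/4 = 10*11/4 = 27.5.
        Tie groups: |d|=2 (t=2), |d|=5 (t=2), |d|=7 (t=2); sum(t^3 - t) = 18.
        Var[W] = n(n+1)(2n+1)/24 - sum(t^3-t)/48 = 2310/24 - 18/48 = 95.875.
        z = (W - E[W]) / sqrt(Var[W]) = (24.5 - 27.5) / 9.7916 = -0.3064.
        Two-sided p = 2*Phi(z) = 0.759311.
Step 6: alpha = 0.05. fail to reject H0.

W+ = 30.5, W- = 24.5, W = min = 24.5, p = 0.759311, fail to reject H0.


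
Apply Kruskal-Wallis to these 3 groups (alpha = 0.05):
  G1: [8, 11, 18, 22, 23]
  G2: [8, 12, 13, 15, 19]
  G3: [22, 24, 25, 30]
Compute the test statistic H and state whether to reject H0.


Step 1: Combine all N = 14 observations and assign midranks.
sorted (value, group, rank): (8,G1,1.5), (8,G2,1.5), (11,G1,3), (12,G2,4), (13,G2,5), (15,G2,6), (18,G1,7), (19,G2,8), (22,G1,9.5), (22,G3,9.5), (23,G1,11), (24,G3,12), (25,G3,13), (30,G3,14)
Step 2: Sum ranks within each group.
R_1 = 32 (n_1 = 5)
R_2 = 24.5 (n_2 = 5)
R_3 = 48.5 (n_3 = 4)
Step 3: H = 12/(N(N+1)) * sum(R_i^2/n_i) - 3(N+1)
     = 12/(14*15) * (32^2/5 + 24.5^2/5 + 48.5^2/4) - 3*15
     = 0.057143 * 912.913 - 45
     = 7.166429.
Step 4: Ties present; correction factor C = 1 - 12/(14^3 - 14) = 0.995604. Corrected H = 7.166429 / 0.995604 = 7.198068.
Step 5: Under H0, H ~ chi^2(2); p-value = 0.027350.
Step 6: alpha = 0.05. reject H0.

H = 7.1981, df = 2, p = 0.027350, reject H0.


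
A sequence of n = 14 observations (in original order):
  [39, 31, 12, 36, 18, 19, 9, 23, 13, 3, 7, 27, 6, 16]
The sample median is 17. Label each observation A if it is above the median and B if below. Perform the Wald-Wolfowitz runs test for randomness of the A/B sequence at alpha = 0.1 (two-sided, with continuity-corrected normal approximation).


Step 1: Compute median = 17; label A = above, B = below.
Labels in order: AABAAABABBBABB  (n_A = 7, n_B = 7)
Step 2: Count runs R = 8.
Step 3: Under H0 (random ordering), E[R] = 2*n_A*n_B/(n_A+n_B) + 1 = 2*7*7/14 + 1 = 8.0000.
        Var[R] = 2*n_A*n_B*(2*n_A*n_B - n_A - n_B) / ((n_A+n_B)^2 * (n_A+n_B-1)) = 8232/2548 = 3.2308.
        SD[R] = 1.7974.
Step 4: R = E[R], so z = 0 with no continuity correction.
Step 5: Two-sided p-value via normal approximation = 2*(1 - Phi(|z|)) = 1.000000.
Step 6: alpha = 0.1. fail to reject H0.

R = 8, z = 0.0000, p = 1.000000, fail to reject H0.


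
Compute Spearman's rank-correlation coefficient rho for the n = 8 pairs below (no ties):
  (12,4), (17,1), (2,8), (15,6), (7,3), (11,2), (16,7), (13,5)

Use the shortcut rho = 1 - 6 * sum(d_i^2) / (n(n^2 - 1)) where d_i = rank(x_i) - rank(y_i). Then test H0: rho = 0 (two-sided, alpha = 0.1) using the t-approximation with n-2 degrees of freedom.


Step 1: Rank x and y separately (midranks; no ties here).
rank(x): 12->4, 17->8, 2->1, 15->6, 7->2, 11->3, 16->7, 13->5
rank(y): 4->4, 1->1, 8->8, 6->6, 3->3, 2->2, 7->7, 5->5
Step 2: d_i = R_x(i) - R_y(i); compute d_i^2.
  (4-4)^2=0, (8-1)^2=49, (1-8)^2=49, (6-6)^2=0, (2-3)^2=1, (3-2)^2=1, (7-7)^2=0, (5-5)^2=0
sum(d^2) = 100.
Step 3: rho = 1 - 6*100 / (8*(8^2 - 1)) = 1 - 600/504 = -0.190476.
Step 4: Under H0, t = rho * sqrt((n-2)/(1-rho^2)) = -0.4753 ~ t(6).
Step 5: Two-sided p-value from the t-distribution with 6 df = 0.651401.
Step 6: alpha = 0.1. fail to reject H0.

rho = -0.1905, p = 0.651401, fail to reject H0 at alpha = 0.1.


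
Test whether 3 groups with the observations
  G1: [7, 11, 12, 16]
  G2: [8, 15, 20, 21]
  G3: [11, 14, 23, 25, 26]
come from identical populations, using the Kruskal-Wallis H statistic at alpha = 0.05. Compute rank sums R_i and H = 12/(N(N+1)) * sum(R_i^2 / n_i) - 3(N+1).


Step 1: Combine all N = 13 observations and assign midranks.
sorted (value, group, rank): (7,G1,1), (8,G2,2), (11,G1,3.5), (11,G3,3.5), (12,G1,5), (14,G3,6), (15,G2,7), (16,G1,8), (20,G2,9), (21,G2,10), (23,G3,11), (25,G3,12), (26,G3,13)
Step 2: Sum ranks within each group.
R_1 = 17.5 (n_1 = 4)
R_2 = 28 (n_2 = 4)
R_3 = 45.5 (n_3 = 5)
Step 3: H = 12/(N(N+1)) * sum(R_i^2/n_i) - 3(N+1)
     = 12/(13*14) * (17.5^2/4 + 28^2/4 + 45.5^2/5) - 3*14
     = 0.065934 * 686.612 - 42
     = 3.271154.
Step 4: Ties present; correction factor C = 1 - 6/(13^3 - 13) = 0.997253. Corrected H = 3.271154 / 0.997253 = 3.280165.
Step 5: Under H0, H ~ chi^2(2); p-value = 0.193964.
Step 6: alpha = 0.05. fail to reject H0.

H = 3.2802, df = 2, p = 0.193964, fail to reject H0.


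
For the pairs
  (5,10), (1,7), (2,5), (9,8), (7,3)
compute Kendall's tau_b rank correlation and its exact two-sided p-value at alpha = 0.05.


Step 1: Enumerate the 10 unordered pairs (i,j) with i<j and classify each by sign(x_j-x_i) * sign(y_j-y_i).
  (1,2):dx=-4,dy=-3->C; (1,3):dx=-3,dy=-5->C; (1,4):dx=+4,dy=-2->D; (1,5):dx=+2,dy=-7->D
  (2,3):dx=+1,dy=-2->D; (2,4):dx=+8,dy=+1->C; (2,5):dx=+6,dy=-4->D; (3,4):dx=+7,dy=+3->C
  (3,5):dx=+5,dy=-2->D; (4,5):dx=-2,dy=-5->C
Step 2: C = 5, D = 5, total pairs = 10.
Step 3: tau = (C - D)/(n(n-1)/2) = (5 - 5)/10 = 0.000000.
Step 4: Exact two-sided p-value (enumerate n! = 120 permutations of y under H0): p = 1.000000.
Step 5: alpha = 0.05. fail to reject H0.

tau_b = 0.0000 (C=5, D=5), p = 1.000000, fail to reject H0.


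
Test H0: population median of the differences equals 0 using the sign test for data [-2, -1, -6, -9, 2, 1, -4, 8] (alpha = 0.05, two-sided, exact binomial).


Step 1: Discard zero differences. Original n = 8; n_eff = number of nonzero differences = 8.
Nonzero differences (with sign): -2, -1, -6, -9, +2, +1, -4, +8
Step 2: Count signs: positive = 3, negative = 5.
Step 3: Under H0: P(positive) = 0.5, so the number of positives S ~ Bin(8, 0.5).
Step 4: Two-sided exact p-value = sum of Bin(8,0.5) probabilities at or below the observed probability = 0.726562.
Step 5: alpha = 0.05. fail to reject H0.

n_eff = 8, pos = 3, neg = 5, p = 0.726562, fail to reject H0.


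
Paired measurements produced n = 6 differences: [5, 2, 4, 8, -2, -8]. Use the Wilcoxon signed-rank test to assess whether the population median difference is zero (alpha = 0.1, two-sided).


Step 1: Drop any zero differences (none here) and take |d_i|.
|d| = [5, 2, 4, 8, 2, 8]
Step 2: Midrank |d_i| (ties get averaged ranks).
ranks: |5|->4, |2|->1.5, |4|->3, |8|->5.5, |2|->1.5, |8|->5.5
Step 3: Attach original signs; sum ranks with positive sign and with negative sign.
W+ = 4 + 1.5 + 3 + 5.5 = 14
W- = 1.5 + 5.5 = 7
(Check: W+ + W- = 21 should equal n(n+1)/2 = 21.)
Step 4: Test statistic W = min(W+, W-) = 7.
Step 5: Ties in |d|, so use the tie-corrected normal approximation.
        E[W] = n(n+1)/4 = 6*7/4 = 10.5.
        Tie groups: |d|=2 (t=2), |d|=8 (t=2); sum(t^3 - t) = 12.
        Var[W] = n(n+1)(2n+1)/24 - sum(t^3-t)/48 = 546/24 - 12/48 = 22.5.
        z = (W - E[W]) / sqrt(Var[W]) = (7 - 10.5) / 4.7434 = -0.7379.
        Two-sided p = 2*Phi(z) = 0.460597.
Step 6: alpha = 0.1. fail to reject H0.

W+ = 14, W- = 7, W = min = 7, p = 0.460597, fail to reject H0.


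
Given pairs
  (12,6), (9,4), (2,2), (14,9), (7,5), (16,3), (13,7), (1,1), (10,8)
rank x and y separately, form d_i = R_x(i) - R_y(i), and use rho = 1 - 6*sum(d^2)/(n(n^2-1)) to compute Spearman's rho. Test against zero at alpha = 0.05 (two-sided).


Step 1: Rank x and y separately (midranks; no ties here).
rank(x): 12->6, 9->4, 2->2, 14->8, 7->3, 16->9, 13->7, 1->1, 10->5
rank(y): 6->6, 4->4, 2->2, 9->9, 5->5, 3->3, 7->7, 1->1, 8->8
Step 2: d_i = R_x(i) - R_y(i); compute d_i^2.
  (6-6)^2=0, (4-4)^2=0, (2-2)^2=0, (8-9)^2=1, (3-5)^2=4, (9-3)^2=36, (7-7)^2=0, (1-1)^2=0, (5-8)^2=9
sum(d^2) = 50.
Step 3: rho = 1 - 6*50 / (9*(9^2 - 1)) = 1 - 300/720 = 0.583333.
Step 4: Under H0, t = rho * sqrt((n-2)/(1-rho^2)) = 1.9001 ~ t(7).
Step 5: Two-sided p-value from the t-distribution with 7 df = 0.099186.
Step 6: alpha = 0.05. fail to reject H0.

rho = 0.5833, p = 0.099186, fail to reject H0 at alpha = 0.05.


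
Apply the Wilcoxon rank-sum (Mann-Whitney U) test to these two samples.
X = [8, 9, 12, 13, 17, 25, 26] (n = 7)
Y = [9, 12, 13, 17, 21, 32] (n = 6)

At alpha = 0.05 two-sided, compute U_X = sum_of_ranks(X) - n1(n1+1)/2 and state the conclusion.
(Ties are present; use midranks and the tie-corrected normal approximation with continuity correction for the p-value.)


Step 1: Combine and sort all 13 observations; assign midranks.
sorted (value, group): (8,X), (9,X), (9,Y), (12,X), (12,Y), (13,X), (13,Y), (17,X), (17,Y), (21,Y), (25,X), (26,X), (32,Y)
ranks: 8->1, 9->2.5, 9->2.5, 12->4.5, 12->4.5, 13->6.5, 13->6.5, 17->8.5, 17->8.5, 21->10, 25->11, 26->12, 32->13
Step 2: Rank sum for X: R1 = 1 + 2.5 + 4.5 + 6.5 + 8.5 + 11 + 12 = 46.
Step 3: U_X = R1 - n1(n1+1)/2 = 46 - 7*8/2 = 46 - 28 = 18.
       U_Y = n1*n2 - U_X = 42 - 18 = 24.
Step 4: Ties are present, so use the tie-corrected normal approximation (with continuity correction) for the p-value.
Step 5: p-value = 0.719504; compare to alpha = 0.05. fail to reject H0.

U_X = 18, p = 0.719504, fail to reject H0 at alpha = 0.05.


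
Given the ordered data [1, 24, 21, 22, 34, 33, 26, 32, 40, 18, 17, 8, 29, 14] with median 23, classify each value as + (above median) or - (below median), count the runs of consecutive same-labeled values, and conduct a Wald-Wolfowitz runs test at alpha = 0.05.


Step 1: Compute median = 23; label A = above, B = below.
Labels in order: BABBAAAAABBBAB  (n_A = 7, n_B = 7)
Step 2: Count runs R = 7.
Step 3: Under H0 (random ordering), E[R] = 2*n_A*n_B/(n_A+n_B) + 1 = 2*7*7/14 + 1 = 8.0000.
        Var[R] = 2*n_A*n_B*(2*n_A*n_B - n_A - n_B) / ((n_A+n_B)^2 * (n_A+n_B-1)) = 8232/2548 = 3.2308.
        SD[R] = 1.7974.
Step 4: Continuity-corrected z = (R + 0.5 - E[R]) / SD[R] = (7 + 0.5 - 8.0000) / 1.7974 = -0.2782.
Step 5: Two-sided p-value via normal approximation = 2*(1 - Phi(|z|)) = 0.780879.
Step 6: alpha = 0.05. fail to reject H0.

R = 7, z = -0.2782, p = 0.780879, fail to reject H0.


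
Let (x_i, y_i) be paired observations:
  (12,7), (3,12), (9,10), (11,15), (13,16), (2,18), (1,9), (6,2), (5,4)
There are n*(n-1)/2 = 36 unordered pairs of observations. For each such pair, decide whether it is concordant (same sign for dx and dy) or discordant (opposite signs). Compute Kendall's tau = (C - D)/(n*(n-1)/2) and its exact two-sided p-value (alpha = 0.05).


Step 1: Enumerate the 36 unordered pairs (i,j) with i<j and classify each by sign(x_j-x_i) * sign(y_j-y_i).
  (1,2):dx=-9,dy=+5->D; (1,3):dx=-3,dy=+3->D; (1,4):dx=-1,dy=+8->D; (1,5):dx=+1,dy=+9->C
  (1,6):dx=-10,dy=+11->D; (1,7):dx=-11,dy=+2->D; (1,8):dx=-6,dy=-5->C; (1,9):dx=-7,dy=-3->C
  (2,3):dx=+6,dy=-2->D; (2,4):dx=+8,dy=+3->C; (2,5):dx=+10,dy=+4->C; (2,6):dx=-1,dy=+6->D
  (2,7):dx=-2,dy=-3->C; (2,8):dx=+3,dy=-10->D; (2,9):dx=+2,dy=-8->D; (3,4):dx=+2,dy=+5->C
  (3,5):dx=+4,dy=+6->C; (3,6):dx=-7,dy=+8->D; (3,7):dx=-8,dy=-1->C; (3,8):dx=-3,dy=-8->C
  (3,9):dx=-4,dy=-6->C; (4,5):dx=+2,dy=+1->C; (4,6):dx=-9,dy=+3->D; (4,7):dx=-10,dy=-6->C
  (4,8):dx=-5,dy=-13->C; (4,9):dx=-6,dy=-11->C; (5,6):dx=-11,dy=+2->D; (5,7):dx=-12,dy=-7->C
  (5,8):dx=-7,dy=-14->C; (5,9):dx=-8,dy=-12->C; (6,7):dx=-1,dy=-9->C; (6,8):dx=+4,dy=-16->D
  (6,9):dx=+3,dy=-14->D; (7,8):dx=+5,dy=-7->D; (7,9):dx=+4,dy=-5->D; (8,9):dx=-1,dy=+2->D
Step 2: C = 19, D = 17, total pairs = 36.
Step 3: tau = (C - D)/(n(n-1)/2) = (19 - 17)/36 = 0.055556.
Step 4: Exact two-sided p-value (enumerate n! = 362880 permutations of y under H0): p = 0.919455.
Step 5: alpha = 0.05. fail to reject H0.

tau_b = 0.0556 (C=19, D=17), p = 0.919455, fail to reject H0.


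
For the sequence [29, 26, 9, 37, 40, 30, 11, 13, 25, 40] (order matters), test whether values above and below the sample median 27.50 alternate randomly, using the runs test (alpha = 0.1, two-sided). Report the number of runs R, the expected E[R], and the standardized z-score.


Step 1: Compute median = 27.50; label A = above, B = below.
Labels in order: ABBAAABBBA  (n_A = 5, n_B = 5)
Step 2: Count runs R = 5.
Step 3: Under H0 (random ordering), E[R] = 2*n_A*n_B/(n_A+n_B) + 1 = 2*5*5/10 + 1 = 6.0000.
        Var[R] = 2*n_A*n_B*(2*n_A*n_B - n_A - n_B) / ((n_A+n_B)^2 * (n_A+n_B-1)) = 2000/900 = 2.2222.
        SD[R] = 1.4907.
Step 4: Continuity-corrected z = (R + 0.5 - E[R]) / SD[R] = (5 + 0.5 - 6.0000) / 1.4907 = -0.3354.
Step 5: Two-sided p-value via normal approximation = 2*(1 - Phi(|z|)) = 0.737316.
Step 6: alpha = 0.1. fail to reject H0.

R = 5, z = -0.3354, p = 0.737316, fail to reject H0.


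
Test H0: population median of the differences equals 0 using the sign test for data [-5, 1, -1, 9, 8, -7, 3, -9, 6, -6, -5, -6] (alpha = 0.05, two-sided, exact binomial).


Step 1: Discard zero differences. Original n = 12; n_eff = number of nonzero differences = 12.
Nonzero differences (with sign): -5, +1, -1, +9, +8, -7, +3, -9, +6, -6, -5, -6
Step 2: Count signs: positive = 5, negative = 7.
Step 3: Under H0: P(positive) = 0.5, so the number of positives S ~ Bin(12, 0.5).
Step 4: Two-sided exact p-value = sum of Bin(12,0.5) probabilities at or below the observed probability = 0.774414.
Step 5: alpha = 0.05. fail to reject H0.

n_eff = 12, pos = 5, neg = 7, p = 0.774414, fail to reject H0.


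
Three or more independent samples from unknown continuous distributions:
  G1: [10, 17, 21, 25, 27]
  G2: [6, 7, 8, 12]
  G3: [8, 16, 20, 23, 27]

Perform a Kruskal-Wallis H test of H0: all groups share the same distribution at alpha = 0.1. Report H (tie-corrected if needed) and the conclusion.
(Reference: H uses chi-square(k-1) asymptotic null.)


Step 1: Combine all N = 14 observations and assign midranks.
sorted (value, group, rank): (6,G2,1), (7,G2,2), (8,G2,3.5), (8,G3,3.5), (10,G1,5), (12,G2,6), (16,G3,7), (17,G1,8), (20,G3,9), (21,G1,10), (23,G3,11), (25,G1,12), (27,G1,13.5), (27,G3,13.5)
Step 2: Sum ranks within each group.
R_1 = 48.5 (n_1 = 5)
R_2 = 12.5 (n_2 = 4)
R_3 = 44 (n_3 = 5)
Step 3: H = 12/(N(N+1)) * sum(R_i^2/n_i) - 3(N+1)
     = 12/(14*15) * (48.5^2/5 + 12.5^2/4 + 44^2/5) - 3*15
     = 0.057143 * 896.712 - 45
     = 6.240714.
Step 4: Ties present; correction factor C = 1 - 12/(14^3 - 14) = 0.995604. Corrected H = 6.240714 / 0.995604 = 6.268267.
Step 5: Under H0, H ~ chi^2(2); p-value = 0.043537.
Step 6: alpha = 0.1. reject H0.

H = 6.2683, df = 2, p = 0.043537, reject H0.


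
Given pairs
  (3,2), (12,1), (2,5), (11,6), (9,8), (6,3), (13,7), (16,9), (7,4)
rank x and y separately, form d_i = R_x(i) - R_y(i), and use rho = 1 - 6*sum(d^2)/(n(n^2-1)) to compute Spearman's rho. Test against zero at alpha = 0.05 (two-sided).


Step 1: Rank x and y separately (midranks; no ties here).
rank(x): 3->2, 12->7, 2->1, 11->6, 9->5, 6->3, 13->8, 16->9, 7->4
rank(y): 2->2, 1->1, 5->5, 6->6, 8->8, 3->3, 7->7, 9->9, 4->4
Step 2: d_i = R_x(i) - R_y(i); compute d_i^2.
  (2-2)^2=0, (7-1)^2=36, (1-5)^2=16, (6-6)^2=0, (5-8)^2=9, (3-3)^2=0, (8-7)^2=1, (9-9)^2=0, (4-4)^2=0
sum(d^2) = 62.
Step 3: rho = 1 - 6*62 / (9*(9^2 - 1)) = 1 - 372/720 = 0.483333.
Step 4: Under H0, t = rho * sqrt((n-2)/(1-rho^2)) = 1.4607 ~ t(7).
Step 5: Two-sided p-value from the t-distribution with 7 df = 0.187470.
Step 6: alpha = 0.05. fail to reject H0.

rho = 0.4833, p = 0.187470, fail to reject H0 at alpha = 0.05.


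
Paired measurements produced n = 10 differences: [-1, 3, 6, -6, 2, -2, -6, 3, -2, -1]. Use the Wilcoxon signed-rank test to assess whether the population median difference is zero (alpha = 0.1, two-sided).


Step 1: Drop any zero differences (none here) and take |d_i|.
|d| = [1, 3, 6, 6, 2, 2, 6, 3, 2, 1]
Step 2: Midrank |d_i| (ties get averaged ranks).
ranks: |1|->1.5, |3|->6.5, |6|->9, |6|->9, |2|->4, |2|->4, |6|->9, |3|->6.5, |2|->4, |1|->1.5
Step 3: Attach original signs; sum ranks with positive sign and with negative sign.
W+ = 6.5 + 9 + 4 + 6.5 = 26
W- = 1.5 + 9 + 4 + 9 + 4 + 1.5 = 29
(Check: W+ + W- = 55 should equal n(n+1)/2 = 55.)
Step 4: Test statistic W = min(W+, W-) = 26.
Step 5: Ties in |d|, so use the tie-corrected normal approximation.
        E[W] = n(n+1)/4 = 10*11/4 = 27.5.
        Tie groups: |d|=1 (t=2), |d|=2 (t=3), |d|=3 (t=2), |d|=6 (t=3); sum(t^3 - t) = 60.
        Var[W] = n(n+1)(2n+1)/24 - sum(t^3-t)/48 = 2310/24 - 60/48 = 95.
        z = (W - E[W]) / sqrt(Var[W]) = (26 - 27.5) / 9.7468 = -0.1539.
        Two-sided p = 2*Phi(z) = 0.877691.
Step 6: alpha = 0.1. fail to reject H0.

W+ = 26, W- = 29, W = min = 26, p = 0.877691, fail to reject H0.


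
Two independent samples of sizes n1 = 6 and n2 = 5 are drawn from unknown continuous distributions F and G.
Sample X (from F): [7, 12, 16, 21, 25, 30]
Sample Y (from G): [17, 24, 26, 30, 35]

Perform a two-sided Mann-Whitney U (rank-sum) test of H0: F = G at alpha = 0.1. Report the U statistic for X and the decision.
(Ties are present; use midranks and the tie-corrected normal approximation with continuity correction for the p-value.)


Step 1: Combine and sort all 11 observations; assign midranks.
sorted (value, group): (7,X), (12,X), (16,X), (17,Y), (21,X), (24,Y), (25,X), (26,Y), (30,X), (30,Y), (35,Y)
ranks: 7->1, 12->2, 16->3, 17->4, 21->5, 24->6, 25->7, 26->8, 30->9.5, 30->9.5, 35->11
Step 2: Rank sum for X: R1 = 1 + 2 + 3 + 5 + 7 + 9.5 = 27.5.
Step 3: U_X = R1 - n1(n1+1)/2 = 27.5 - 6*7/2 = 27.5 - 21 = 6.5.
       U_Y = n1*n2 - U_X = 30 - 6.5 = 23.5.
Step 4: Ties are present, so use the tie-corrected normal approximation (with continuity correction) for the p-value.
Step 5: p-value = 0.143215; compare to alpha = 0.1. fail to reject H0.

U_X = 6.5, p = 0.143215, fail to reject H0 at alpha = 0.1.


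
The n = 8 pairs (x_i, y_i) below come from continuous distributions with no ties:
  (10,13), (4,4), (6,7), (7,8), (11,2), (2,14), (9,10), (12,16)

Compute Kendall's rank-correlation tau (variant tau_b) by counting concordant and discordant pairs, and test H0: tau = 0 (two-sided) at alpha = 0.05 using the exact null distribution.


Step 1: Enumerate the 28 unordered pairs (i,j) with i<j and classify each by sign(x_j-x_i) * sign(y_j-y_i).
  (1,2):dx=-6,dy=-9->C; (1,3):dx=-4,dy=-6->C; (1,4):dx=-3,dy=-5->C; (1,5):dx=+1,dy=-11->D
  (1,6):dx=-8,dy=+1->D; (1,7):dx=-1,dy=-3->C; (1,8):dx=+2,dy=+3->C; (2,3):dx=+2,dy=+3->C
  (2,4):dx=+3,dy=+4->C; (2,5):dx=+7,dy=-2->D; (2,6):dx=-2,dy=+10->D; (2,7):dx=+5,dy=+6->C
  (2,8):dx=+8,dy=+12->C; (3,4):dx=+1,dy=+1->C; (3,5):dx=+5,dy=-5->D; (3,6):dx=-4,dy=+7->D
  (3,7):dx=+3,dy=+3->C; (3,8):dx=+6,dy=+9->C; (4,5):dx=+4,dy=-6->D; (4,6):dx=-5,dy=+6->D
  (4,7):dx=+2,dy=+2->C; (4,8):dx=+5,dy=+8->C; (5,6):dx=-9,dy=+12->D; (5,7):dx=-2,dy=+8->D
  (5,8):dx=+1,dy=+14->C; (6,7):dx=+7,dy=-4->D; (6,8):dx=+10,dy=+2->C; (7,8):dx=+3,dy=+6->C
Step 2: C = 17, D = 11, total pairs = 28.
Step 3: tau = (C - D)/(n(n-1)/2) = (17 - 11)/28 = 0.214286.
Step 4: Exact two-sided p-value (enumerate n! = 40320 permutations of y under H0): p = 0.548413.
Step 5: alpha = 0.05. fail to reject H0.

tau_b = 0.2143 (C=17, D=11), p = 0.548413, fail to reject H0.


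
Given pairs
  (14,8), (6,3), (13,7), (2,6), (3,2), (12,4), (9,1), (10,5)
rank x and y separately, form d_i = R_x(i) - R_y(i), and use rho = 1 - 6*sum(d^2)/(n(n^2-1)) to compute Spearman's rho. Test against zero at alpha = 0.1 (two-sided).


Step 1: Rank x and y separately (midranks; no ties here).
rank(x): 14->8, 6->3, 13->7, 2->1, 3->2, 12->6, 9->4, 10->5
rank(y): 8->8, 3->3, 7->7, 6->6, 2->2, 4->4, 1->1, 5->5
Step 2: d_i = R_x(i) - R_y(i); compute d_i^2.
  (8-8)^2=0, (3-3)^2=0, (7-7)^2=0, (1-6)^2=25, (2-2)^2=0, (6-4)^2=4, (4-1)^2=9, (5-5)^2=0
sum(d^2) = 38.
Step 3: rho = 1 - 6*38 / (8*(8^2 - 1)) = 1 - 228/504 = 0.547619.
Step 4: Under H0, t = rho * sqrt((n-2)/(1-rho^2)) = 1.6031 ~ t(6).
Step 5: Two-sided p-value from the t-distribution with 6 df = 0.160026.
Step 6: alpha = 0.1. fail to reject H0.

rho = 0.5476, p = 0.160026, fail to reject H0 at alpha = 0.1.


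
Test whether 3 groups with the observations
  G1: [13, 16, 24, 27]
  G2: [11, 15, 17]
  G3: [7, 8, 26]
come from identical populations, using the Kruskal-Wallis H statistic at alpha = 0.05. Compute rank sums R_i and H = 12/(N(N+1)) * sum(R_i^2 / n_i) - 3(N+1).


Step 1: Combine all N = 10 observations and assign midranks.
sorted (value, group, rank): (7,G3,1), (8,G3,2), (11,G2,3), (13,G1,4), (15,G2,5), (16,G1,6), (17,G2,7), (24,G1,8), (26,G3,9), (27,G1,10)
Step 2: Sum ranks within each group.
R_1 = 28 (n_1 = 4)
R_2 = 15 (n_2 = 3)
R_3 = 12 (n_3 = 3)
Step 3: H = 12/(N(N+1)) * sum(R_i^2/n_i) - 3(N+1)
     = 12/(10*11) * (28^2/4 + 15^2/3 + 12^2/3) - 3*11
     = 0.109091 * 319 - 33
     = 1.800000.
Step 4: No ties, so H is used without correction.
Step 5: Under H0, H ~ chi^2(2); p-value = 0.406570.
Step 6: alpha = 0.05. fail to reject H0.

H = 1.8000, df = 2, p = 0.406570, fail to reject H0.


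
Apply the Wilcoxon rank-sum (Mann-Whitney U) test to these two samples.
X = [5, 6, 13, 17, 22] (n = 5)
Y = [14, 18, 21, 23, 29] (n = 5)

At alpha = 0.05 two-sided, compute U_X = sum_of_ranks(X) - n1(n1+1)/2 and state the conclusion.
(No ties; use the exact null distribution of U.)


Step 1: Combine and sort all 10 observations; assign midranks.
sorted (value, group): (5,X), (6,X), (13,X), (14,Y), (17,X), (18,Y), (21,Y), (22,X), (23,Y), (29,Y)
ranks: 5->1, 6->2, 13->3, 14->4, 17->5, 18->6, 21->7, 22->8, 23->9, 29->10
Step 2: Rank sum for X: R1 = 1 + 2 + 3 + 5 + 8 = 19.
Step 3: U_X = R1 - n1(n1+1)/2 = 19 - 5*6/2 = 19 - 15 = 4.
       U_Y = n1*n2 - U_X = 25 - 4 = 21.
Step 4: No ties, so the exact null distribution of U (based on enumerating the C(10,5) = 252 equally likely rank assignments) gives the two-sided p-value.
Step 5: p-value = 0.095238; compare to alpha = 0.05. fail to reject H0.

U_X = 4, p = 0.095238, fail to reject H0 at alpha = 0.05.


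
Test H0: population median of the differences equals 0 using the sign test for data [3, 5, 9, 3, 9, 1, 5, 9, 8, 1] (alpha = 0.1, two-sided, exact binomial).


Step 1: Discard zero differences. Original n = 10; n_eff = number of nonzero differences = 10.
Nonzero differences (with sign): +3, +5, +9, +3, +9, +1, +5, +9, +8, +1
Step 2: Count signs: positive = 10, negative = 0.
Step 3: Under H0: P(positive) = 0.5, so the number of positives S ~ Bin(10, 0.5).
Step 4: Two-sided exact p-value = sum of Bin(10,0.5) probabilities at or below the observed probability = 0.001953.
Step 5: alpha = 0.1. reject H0.

n_eff = 10, pos = 10, neg = 0, p = 0.001953, reject H0.


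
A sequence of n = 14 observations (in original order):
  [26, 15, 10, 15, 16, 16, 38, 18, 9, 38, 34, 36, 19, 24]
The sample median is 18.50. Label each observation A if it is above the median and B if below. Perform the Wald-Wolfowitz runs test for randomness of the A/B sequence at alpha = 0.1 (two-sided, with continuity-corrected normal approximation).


Step 1: Compute median = 18.50; label A = above, B = below.
Labels in order: ABBBBBABBAAAAA  (n_A = 7, n_B = 7)
Step 2: Count runs R = 5.
Step 3: Under H0 (random ordering), E[R] = 2*n_A*n_B/(n_A+n_B) + 1 = 2*7*7/14 + 1 = 8.0000.
        Var[R] = 2*n_A*n_B*(2*n_A*n_B - n_A - n_B) / ((n_A+n_B)^2 * (n_A+n_B-1)) = 8232/2548 = 3.2308.
        SD[R] = 1.7974.
Step 4: Continuity-corrected z = (R + 0.5 - E[R]) / SD[R] = (5 + 0.5 - 8.0000) / 1.7974 = -1.3909.
Step 5: Two-sided p-value via normal approximation = 2*(1 - Phi(|z|)) = 0.164264.
Step 6: alpha = 0.1. fail to reject H0.

R = 5, z = -1.3909, p = 0.164264, fail to reject H0.


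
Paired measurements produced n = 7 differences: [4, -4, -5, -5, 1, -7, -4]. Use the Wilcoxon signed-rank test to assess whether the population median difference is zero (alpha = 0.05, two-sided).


Step 1: Drop any zero differences (none here) and take |d_i|.
|d| = [4, 4, 5, 5, 1, 7, 4]
Step 2: Midrank |d_i| (ties get averaged ranks).
ranks: |4|->3, |4|->3, |5|->5.5, |5|->5.5, |1|->1, |7|->7, |4|->3
Step 3: Attach original signs; sum ranks with positive sign and with negative sign.
W+ = 3 + 1 = 4
W- = 3 + 5.5 + 5.5 + 7 + 3 = 24
(Check: W+ + W- = 28 should equal n(n+1)/2 = 28.)
Step 4: Test statistic W = min(W+, W-) = 4.
Step 5: Ties in |d|, so use the tie-corrected normal approximation.
        E[W] = n(n+1)/4 = 7*8/4 = 14.
        Tie groups: |d|=4 (t=3), |d|=5 (t=2); sum(t^3 - t) = 30.
        Var[W] = n(n+1)(2n+1)/24 - sum(t^3-t)/48 = 840/24 - 30/48 = 34.375.
        z = (W - E[W]) / sqrt(Var[W]) = (4 - 14) / 5.8630 = -1.7056.
        Two-sided p = 2*Phi(z) = 0.088082.
Step 6: alpha = 0.05. fail to reject H0.

W+ = 4, W- = 24, W = min = 4, p = 0.088082, fail to reject H0.


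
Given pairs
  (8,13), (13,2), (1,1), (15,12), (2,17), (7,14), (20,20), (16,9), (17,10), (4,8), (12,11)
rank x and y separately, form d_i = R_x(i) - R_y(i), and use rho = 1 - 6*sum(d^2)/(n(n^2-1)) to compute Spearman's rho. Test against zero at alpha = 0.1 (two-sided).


Step 1: Rank x and y separately (midranks; no ties here).
rank(x): 8->5, 13->7, 1->1, 15->8, 2->2, 7->4, 20->11, 16->9, 17->10, 4->3, 12->6
rank(y): 13->8, 2->2, 1->1, 12->7, 17->10, 14->9, 20->11, 9->4, 10->5, 8->3, 11->6
Step 2: d_i = R_x(i) - R_y(i); compute d_i^2.
  (5-8)^2=9, (7-2)^2=25, (1-1)^2=0, (8-7)^2=1, (2-10)^2=64, (4-9)^2=25, (11-11)^2=0, (9-4)^2=25, (10-5)^2=25, (3-3)^2=0, (6-6)^2=0
sum(d^2) = 174.
Step 3: rho = 1 - 6*174 / (11*(11^2 - 1)) = 1 - 1044/1320 = 0.209091.
Step 4: Under H0, t = rho * sqrt((n-2)/(1-rho^2)) = 0.6415 ~ t(9).
Step 5: Two-sided p-value from the t-distribution with 9 df = 0.537221.
Step 6: alpha = 0.1. fail to reject H0.

rho = 0.2091, p = 0.537221, fail to reject H0 at alpha = 0.1.


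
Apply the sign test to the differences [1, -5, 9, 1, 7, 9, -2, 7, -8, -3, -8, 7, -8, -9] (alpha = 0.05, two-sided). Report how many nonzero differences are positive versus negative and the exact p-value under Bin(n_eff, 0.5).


Step 1: Discard zero differences. Original n = 14; n_eff = number of nonzero differences = 14.
Nonzero differences (with sign): +1, -5, +9, +1, +7, +9, -2, +7, -8, -3, -8, +7, -8, -9
Step 2: Count signs: positive = 7, negative = 7.
Step 3: Under H0: P(positive) = 0.5, so the number of positives S ~ Bin(14, 0.5).
Step 4: Two-sided exact p-value = sum of Bin(14,0.5) probabilities at or below the observed probability = 1.000000.
Step 5: alpha = 0.05. fail to reject H0.

n_eff = 14, pos = 7, neg = 7, p = 1.000000, fail to reject H0.


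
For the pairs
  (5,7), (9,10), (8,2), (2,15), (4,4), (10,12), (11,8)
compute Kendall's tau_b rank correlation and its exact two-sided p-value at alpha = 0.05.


Step 1: Enumerate the 21 unordered pairs (i,j) with i<j and classify each by sign(x_j-x_i) * sign(y_j-y_i).
  (1,2):dx=+4,dy=+3->C; (1,3):dx=+3,dy=-5->D; (1,4):dx=-3,dy=+8->D; (1,5):dx=-1,dy=-3->C
  (1,6):dx=+5,dy=+5->C; (1,7):dx=+6,dy=+1->C; (2,3):dx=-1,dy=-8->C; (2,4):dx=-7,dy=+5->D
  (2,5):dx=-5,dy=-6->C; (2,6):dx=+1,dy=+2->C; (2,7):dx=+2,dy=-2->D; (3,4):dx=-6,dy=+13->D
  (3,5):dx=-4,dy=+2->D; (3,6):dx=+2,dy=+10->C; (3,7):dx=+3,dy=+6->C; (4,5):dx=+2,dy=-11->D
  (4,6):dx=+8,dy=-3->D; (4,7):dx=+9,dy=-7->D; (5,6):dx=+6,dy=+8->C; (5,7):dx=+7,dy=+4->C
  (6,7):dx=+1,dy=-4->D
Step 2: C = 11, D = 10, total pairs = 21.
Step 3: tau = (C - D)/(n(n-1)/2) = (11 - 10)/21 = 0.047619.
Step 4: Exact two-sided p-value (enumerate n! = 5040 permutations of y under H0): p = 1.000000.
Step 5: alpha = 0.05. fail to reject H0.

tau_b = 0.0476 (C=11, D=10), p = 1.000000, fail to reject H0.


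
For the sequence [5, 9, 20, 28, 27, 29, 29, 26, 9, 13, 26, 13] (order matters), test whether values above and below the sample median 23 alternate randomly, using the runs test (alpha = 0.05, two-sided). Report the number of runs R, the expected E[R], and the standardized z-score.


Step 1: Compute median = 23; label A = above, B = below.
Labels in order: BBBAAAAABBAB  (n_A = 6, n_B = 6)
Step 2: Count runs R = 5.
Step 3: Under H0 (random ordering), E[R] = 2*n_A*n_B/(n_A+n_B) + 1 = 2*6*6/12 + 1 = 7.0000.
        Var[R] = 2*n_A*n_B*(2*n_A*n_B - n_A - n_B) / ((n_A+n_B)^2 * (n_A+n_B-1)) = 4320/1584 = 2.7273.
        SD[R] = 1.6514.
Step 4: Continuity-corrected z = (R + 0.5 - E[R]) / SD[R] = (5 + 0.5 - 7.0000) / 1.6514 = -0.9083.
Step 5: Two-sided p-value via normal approximation = 2*(1 - Phi(|z|)) = 0.363722.
Step 6: alpha = 0.05. fail to reject H0.

R = 5, z = -0.9083, p = 0.363722, fail to reject H0.


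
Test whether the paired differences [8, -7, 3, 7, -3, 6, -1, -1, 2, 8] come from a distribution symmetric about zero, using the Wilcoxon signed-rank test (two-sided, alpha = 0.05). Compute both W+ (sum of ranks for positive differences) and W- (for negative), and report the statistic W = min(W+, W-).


Step 1: Drop any zero differences (none here) and take |d_i|.
|d| = [8, 7, 3, 7, 3, 6, 1, 1, 2, 8]
Step 2: Midrank |d_i| (ties get averaged ranks).
ranks: |8|->9.5, |7|->7.5, |3|->4.5, |7|->7.5, |3|->4.5, |6|->6, |1|->1.5, |1|->1.5, |2|->3, |8|->9.5
Step 3: Attach original signs; sum ranks with positive sign and with negative sign.
W+ = 9.5 + 4.5 + 7.5 + 6 + 3 + 9.5 = 40
W- = 7.5 + 4.5 + 1.5 + 1.5 = 15
(Check: W+ + W- = 55 should equal n(n+1)/2 = 55.)
Step 4: Test statistic W = min(W+, W-) = 15.
Step 5: Ties in |d|, so use the tie-corrected normal approximation.
        E[W] = n(n+1)/4 = 10*11/4 = 27.5.
        Tie groups: |d|=1 (t=2), |d|=3 (t=2), |d|=7 (t=2), |d|=8 (t=2); sum(t^3 - t) = 24.
        Var[W] = n(n+1)(2n+1)/24 - sum(t^3-t)/48 = 2310/24 - 24/48 = 95.75.
        z = (W - E[W]) / sqrt(Var[W]) = (15 - 27.5) / 9.7852 = -1.2774.
        Two-sided p = 2*Phi(z) = 0.201447.
Step 6: alpha = 0.05. fail to reject H0.

W+ = 40, W- = 15, W = min = 15, p = 0.201447, fail to reject H0.


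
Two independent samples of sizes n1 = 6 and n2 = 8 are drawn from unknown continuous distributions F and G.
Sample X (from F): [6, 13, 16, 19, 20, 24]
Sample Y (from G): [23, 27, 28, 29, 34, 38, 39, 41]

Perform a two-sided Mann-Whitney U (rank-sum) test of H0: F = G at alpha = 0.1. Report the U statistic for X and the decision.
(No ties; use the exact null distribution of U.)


Step 1: Combine and sort all 14 observations; assign midranks.
sorted (value, group): (6,X), (13,X), (16,X), (19,X), (20,X), (23,Y), (24,X), (27,Y), (28,Y), (29,Y), (34,Y), (38,Y), (39,Y), (41,Y)
ranks: 6->1, 13->2, 16->3, 19->4, 20->5, 23->6, 24->7, 27->8, 28->9, 29->10, 34->11, 38->12, 39->13, 41->14
Step 2: Rank sum for X: R1 = 1 + 2 + 3 + 4 + 5 + 7 = 22.
Step 3: U_X = R1 - n1(n1+1)/2 = 22 - 6*7/2 = 22 - 21 = 1.
       U_Y = n1*n2 - U_X = 48 - 1 = 47.
Step 4: No ties, so the exact null distribution of U (based on enumerating the C(14,6) = 3003 equally likely rank assignments) gives the two-sided p-value.
Step 5: p-value = 0.001332; compare to alpha = 0.1. reject H0.

U_X = 1, p = 0.001332, reject H0 at alpha = 0.1.
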